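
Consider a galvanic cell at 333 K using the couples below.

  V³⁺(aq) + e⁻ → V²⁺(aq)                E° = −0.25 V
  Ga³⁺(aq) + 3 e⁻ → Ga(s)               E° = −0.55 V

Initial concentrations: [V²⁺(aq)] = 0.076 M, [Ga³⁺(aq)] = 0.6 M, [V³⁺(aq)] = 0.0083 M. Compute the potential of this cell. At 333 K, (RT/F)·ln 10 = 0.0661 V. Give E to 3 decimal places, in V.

V³⁺/V²⁺ is reduced (cathode, E° = −0.25 V) and Ga³⁺/Ga is oxidized (anode).
E°cell = −0.25 − (−0.55) = +0.30 V, with n = 3 electrons transferred.
Balancing gives 3 V³⁺(aq) + Ga(s) → 3 V²⁺(aq) + Ga³⁺(aq); hence Q = ([V²⁺(aq)]^3·[Ga³⁺(aq)]) / [V³⁺(aq)]^3 = 461 (log Q = 2.663).
Applying E = E° − (RT ln10/nF)·log Q gives +0.30 − (0.0661/3)(2.663) = +0.241 V.

+0.241 V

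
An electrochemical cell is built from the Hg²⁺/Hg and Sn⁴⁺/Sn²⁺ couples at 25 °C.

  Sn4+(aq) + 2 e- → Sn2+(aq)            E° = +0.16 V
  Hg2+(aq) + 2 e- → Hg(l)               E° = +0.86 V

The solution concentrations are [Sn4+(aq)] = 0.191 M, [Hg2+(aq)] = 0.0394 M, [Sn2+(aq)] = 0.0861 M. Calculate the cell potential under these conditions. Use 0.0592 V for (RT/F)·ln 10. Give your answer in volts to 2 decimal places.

Hg²⁺/Hg is reduced (cathode, E° = +0.86 V) and Sn⁴⁺/Sn²⁺ is oxidized (anode).
The standard potential is +0.86 − (+0.16) = +0.70 V and the balanced reaction transfers n = 2 electrons.
Balancing gives Hg2+(aq) + Sn2+(aq) → Hg(l) + Sn4+(aq); hence Q = [Sn4+(aq)] / ([Hg2+(aq)]·[Sn2+(aq)]) = 56.3 (log Q = 1.751).
Applying E = E° − (RT ln10/nF)·log Q gives +0.70 − (0.0592/2)(1.751) = +0.65 V.

+0.65 V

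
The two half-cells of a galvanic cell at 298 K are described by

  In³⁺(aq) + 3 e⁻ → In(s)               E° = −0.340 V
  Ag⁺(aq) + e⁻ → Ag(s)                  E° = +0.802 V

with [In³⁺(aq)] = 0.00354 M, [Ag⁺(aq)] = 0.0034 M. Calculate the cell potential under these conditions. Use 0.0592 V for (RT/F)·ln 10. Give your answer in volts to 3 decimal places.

Since E°(Ag⁺/Ag) > E°(In³⁺/In), Ag⁺/Ag serves as the cathode.
The standard potential is +0.802 − (−0.340) = +1.142 V and the balanced reaction transfers n = 3 electrons.
Balancing gives 3 Ag⁺(aq) + In(s) → 3 Ag(s) + In³⁺(aq); hence Q = [In³⁺(aq)] / [Ag⁺(aq)]^3 = 9.01×10^4 (log Q = 4.955).
Applying E = E° − (RT ln10/nF)·log Q gives +1.142 − (0.0592/3)(4.955) = +1.044 V.

+1.044 V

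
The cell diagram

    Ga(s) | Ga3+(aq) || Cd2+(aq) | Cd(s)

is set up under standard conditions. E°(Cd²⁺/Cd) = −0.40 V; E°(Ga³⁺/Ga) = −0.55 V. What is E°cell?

By convention the left-hand electrode in cell notation is the anode (oxidation) and the right-hand electrode is the cathode (reduction).
E°cell = E°(right) − E°(left) = −0.40 − (−0.55) = +0.15 V.

+0.15 V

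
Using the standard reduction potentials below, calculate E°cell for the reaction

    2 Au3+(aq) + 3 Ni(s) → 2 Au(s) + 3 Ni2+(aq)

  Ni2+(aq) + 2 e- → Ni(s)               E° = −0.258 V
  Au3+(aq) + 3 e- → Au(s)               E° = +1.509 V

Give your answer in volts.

+1.767 V

Au3+(aq) gains electrons, so the Au³⁺/Au couple is the cathode; the Ni²⁺/Ni couple is the anode.
E°cell = E°(cathode) − E°(anode) = +1.509 − (−0.258) = +1.767 V.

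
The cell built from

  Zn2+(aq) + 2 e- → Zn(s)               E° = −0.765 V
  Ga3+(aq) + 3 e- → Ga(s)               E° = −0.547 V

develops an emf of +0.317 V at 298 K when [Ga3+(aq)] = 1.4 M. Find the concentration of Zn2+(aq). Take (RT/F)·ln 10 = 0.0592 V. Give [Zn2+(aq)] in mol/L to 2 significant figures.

Ga³⁺/Ga is the cathode (higher E°); E°cell = −0.547 − (−0.765) = +0.218 V with n = 6.
Since E = E° − (0.0592/n)·log Q, log Q = n(E° − E)/0.0592 = −10.034.
The balanced reaction is 2 Ga3+(aq) + 3 Zn(s) → 2 Ga(s) + 3 Zn2+(aq), so Q = [Zn2+(aq)]^3 / [Ga3+(aq)]^2.
Solving for the unknown gives log [Zn2+(aq)] = −3.247, so [Zn2+(aq)] ≈ 0.00057 M.

0.00057 M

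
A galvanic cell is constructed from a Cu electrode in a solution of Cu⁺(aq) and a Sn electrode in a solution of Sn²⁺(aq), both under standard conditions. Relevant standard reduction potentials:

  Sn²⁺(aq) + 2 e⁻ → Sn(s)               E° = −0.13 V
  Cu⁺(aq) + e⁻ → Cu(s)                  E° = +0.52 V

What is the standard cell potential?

+0.65 V

Of the two couples in this cell, the one with the more positive reduction potential is reduced at the cathode: here that is Cu⁺/Cu (+0.52 V); Sn²⁺/Sn (−0.13 V) is the anode.
E°cell = E°(cathode) − E°(anode) = +0.52 − (−0.13) = +0.65 V.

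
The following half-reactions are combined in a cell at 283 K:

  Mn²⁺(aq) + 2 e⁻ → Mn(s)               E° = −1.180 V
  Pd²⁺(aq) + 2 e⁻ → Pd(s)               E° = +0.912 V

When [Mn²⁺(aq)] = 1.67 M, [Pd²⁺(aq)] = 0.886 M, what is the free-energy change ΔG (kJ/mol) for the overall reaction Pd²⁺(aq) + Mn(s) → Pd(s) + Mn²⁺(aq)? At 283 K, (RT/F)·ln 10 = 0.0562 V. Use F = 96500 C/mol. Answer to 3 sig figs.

−402 kJ/mol

E°cell = +0.912 − (−1.180) = +2.092 V; the balanced reaction transfers n = 2 electrons.
The reaction quotient is [Mn²⁺(aq)] / [Pd²⁺(aq)] = 1.88; by Nernst, E = +2.092 − (0.0562/2)(0.275) = +2.0843 V.
ΔG = −nFE = −(2)(96500)(+2.0843) J/mol = −402 kJ/mol.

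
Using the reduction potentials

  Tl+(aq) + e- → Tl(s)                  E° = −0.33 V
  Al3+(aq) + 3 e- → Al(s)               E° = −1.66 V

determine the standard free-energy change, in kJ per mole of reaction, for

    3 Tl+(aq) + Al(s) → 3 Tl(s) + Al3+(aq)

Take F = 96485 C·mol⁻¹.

In the reaction as written Tl+(aq) is reduced, so the Tl⁺/Tl couple is the cathode and Al³⁺/Al is the anode.
E°cell = −0.33 − (−1.66) = +1.33 V; balancing electrons gives n = 3.
ΔG° = −nFE°cell = −(3)(96485)(+1.33) J/mol = −385 kJ/mol.

−385 kJ/mol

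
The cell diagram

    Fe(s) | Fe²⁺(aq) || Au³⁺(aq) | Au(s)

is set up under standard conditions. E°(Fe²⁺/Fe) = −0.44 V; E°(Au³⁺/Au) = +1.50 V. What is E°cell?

+1.94 V

By convention the left-hand electrode in cell notation is the anode (oxidation) and the right-hand electrode is the cathode (reduction).
E°cell = E°(right) − E°(left) = +1.50 − (−0.44) = +1.94 V.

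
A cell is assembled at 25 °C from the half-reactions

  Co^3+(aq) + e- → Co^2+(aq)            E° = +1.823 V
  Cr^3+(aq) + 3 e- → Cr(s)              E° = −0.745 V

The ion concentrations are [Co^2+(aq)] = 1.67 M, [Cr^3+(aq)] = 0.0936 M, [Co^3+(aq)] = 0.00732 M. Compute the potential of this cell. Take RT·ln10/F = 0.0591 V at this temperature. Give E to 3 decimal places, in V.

+2.449 V

Since E°(Co³⁺/Co²⁺) > E°(Cr³⁺/Cr), Co³⁺/Co²⁺ serves as the cathode.
E°cell = +1.823 − (−0.745) = +2.568 V, with n = 3 electrons transferred.
The balanced reaction is 3 Co^3+(aq) + Cr(s) → 3 Co^2+(aq) + Cr^3+(aq), so Q = ([Co^2+(aq)]^3·[Cr^3+(aq)]) / [Co^3+(aq)]^3 = 1.11×10^6 and log Q = 6.046.
Applying E = E° − (RT ln10/nF)·log Q gives +2.568 − (0.0591/3)(6.046) = +2.449 V.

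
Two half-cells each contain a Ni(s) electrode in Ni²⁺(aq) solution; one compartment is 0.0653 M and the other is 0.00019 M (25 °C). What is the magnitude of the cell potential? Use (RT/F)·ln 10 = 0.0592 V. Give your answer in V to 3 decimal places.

0.075 V

For a concentration cell E°cell = 0, since both electrodes use the same couple.
The compartment with the higher Ni²⁺(aq) concentration (0.0653 M) acts as the cathode; ions are reduced there and produced at the dilute (0.00019 M) anode.
With n = 2, Ecell = −(0.0592/2)·log([dilute]/[conc]) = −(0.0592/2)·log(0.00019/0.0653) = +0.075 V.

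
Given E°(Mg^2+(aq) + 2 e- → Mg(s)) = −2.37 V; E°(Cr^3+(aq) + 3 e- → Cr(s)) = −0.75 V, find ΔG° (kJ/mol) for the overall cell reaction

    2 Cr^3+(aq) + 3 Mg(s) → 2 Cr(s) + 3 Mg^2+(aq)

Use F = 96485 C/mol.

−938 kJ/mol

In the reaction as written Cr^3+(aq) is reduced, so the Cr³⁺/Cr couple is the cathode and Mg²⁺/Mg is the anode.
E°cell = −0.75 − (−2.37) = +1.62 V; balancing electrons gives n = 6.
ΔG° = −nFE°cell = −(6)(96485)(+1.62) J/mol = −938 kJ/mol.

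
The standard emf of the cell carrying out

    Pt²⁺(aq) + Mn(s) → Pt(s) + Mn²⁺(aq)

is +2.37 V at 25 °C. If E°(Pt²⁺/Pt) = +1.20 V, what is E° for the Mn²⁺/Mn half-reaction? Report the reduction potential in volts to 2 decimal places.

−1.17 V

In the reaction as written the Pt²⁺/Pt couple is reduced (cathode) and Mn²⁺/Mn is oxidized (anode), so E°cell = E°(Pt²⁺/Pt) − E°(Mn²⁺/Mn).
E°(Mn²⁺/Mn) = E°(cathode) − E°cell = +1.20 − (+2.37) = −1.17 V.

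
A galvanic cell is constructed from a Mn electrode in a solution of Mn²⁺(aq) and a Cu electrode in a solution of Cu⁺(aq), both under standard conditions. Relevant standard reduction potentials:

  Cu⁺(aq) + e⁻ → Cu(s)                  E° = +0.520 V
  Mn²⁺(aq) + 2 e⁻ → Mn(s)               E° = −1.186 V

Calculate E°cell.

Of the two couples in this cell, the one with the more positive reduction potential is reduced at the cathode: here that is Cu⁺/Cu (+0.520 V); Mn²⁺/Mn (−1.186 V) is the anode.
E°cell = E°(cathode) − E°(anode) = +0.520 − (−1.186) = +1.706 V.

+1.706 V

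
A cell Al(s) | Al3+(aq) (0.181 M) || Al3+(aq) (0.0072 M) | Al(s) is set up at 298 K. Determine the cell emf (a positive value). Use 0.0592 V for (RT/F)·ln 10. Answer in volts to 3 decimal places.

For a concentration cell E°cell = 0, since both electrodes use the same couple.
The compartment with the higher Al3+(aq) concentration (0.181 M) acts as the cathode; ions are reduced there and produced at the dilute (0.0072 M) anode.
With n = 3, Ecell = −(0.0592/3)·log([dilute]/[conc]) = −(0.0592/3)·log(0.0072/0.181) = +0.028 V.

0.028 V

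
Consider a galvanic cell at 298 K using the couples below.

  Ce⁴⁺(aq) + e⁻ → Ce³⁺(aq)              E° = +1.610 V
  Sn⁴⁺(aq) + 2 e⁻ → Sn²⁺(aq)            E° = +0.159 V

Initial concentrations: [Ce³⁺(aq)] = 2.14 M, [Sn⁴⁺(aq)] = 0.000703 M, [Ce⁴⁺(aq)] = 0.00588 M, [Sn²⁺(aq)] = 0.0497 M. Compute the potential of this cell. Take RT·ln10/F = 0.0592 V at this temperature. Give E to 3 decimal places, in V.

The Ce⁴⁺/Ce³⁺ couple has the more positive E°, so it is the cathode; Sn⁴⁺/Sn²⁺ is the anode.
E°cell = +1.610 − (+0.159) = +1.451 V, with n = 2 electrons transferred.
The balanced reaction is 2 Ce⁴⁺(aq) + Sn²⁺(aq) → 2 Ce³⁺(aq) + Sn⁴⁺(aq), so Q = ([Ce³⁺(aq)]^2·[Sn⁴⁺(aq)]) / ([Ce⁴⁺(aq)]^2·[Sn²⁺(aq)]) = 1.87×10^3 and log Q = 3.273.
By the Nernst equation, E = +1.451 − (0.0592/2)·(3.273) = +1.354 V.

+1.354 V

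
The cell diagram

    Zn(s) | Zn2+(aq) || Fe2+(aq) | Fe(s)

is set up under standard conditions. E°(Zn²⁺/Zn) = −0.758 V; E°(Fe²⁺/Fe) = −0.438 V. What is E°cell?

+0.320 V

By convention the left-hand electrode in cell notation is the anode (oxidation) and the right-hand electrode is the cathode (reduction).
E°cell = E°(right) − E°(left) = −0.438 − (−0.758) = +0.320 V.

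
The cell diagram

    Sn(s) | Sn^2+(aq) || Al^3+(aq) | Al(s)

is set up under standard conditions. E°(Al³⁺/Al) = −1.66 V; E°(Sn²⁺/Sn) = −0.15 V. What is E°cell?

−1.51 V

By convention the left-hand electrode in cell notation is the anode (oxidation) and the right-hand electrode is the cathode (reduction).
E°cell = E°(right) − E°(left) = −1.66 − (−0.15) = −1.51 V.
The negative sign shows that, as written, the cell would require an external voltage to drive the reaction.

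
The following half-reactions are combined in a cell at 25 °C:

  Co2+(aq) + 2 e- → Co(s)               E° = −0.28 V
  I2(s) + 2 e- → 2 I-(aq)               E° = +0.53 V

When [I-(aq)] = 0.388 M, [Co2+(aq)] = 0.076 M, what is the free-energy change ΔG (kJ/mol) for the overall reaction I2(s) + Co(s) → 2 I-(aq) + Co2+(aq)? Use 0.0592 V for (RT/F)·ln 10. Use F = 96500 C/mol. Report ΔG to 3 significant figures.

−167 kJ/mol

The standard cell potential is +0.53 − (−0.28) = +0.81 V, with n = 2 electrons in the balanced equation.
Here Q = [I-(aq)]^2·[Co2+(aq)] = 0.0114 (log Q = −1.942), giving E = +0.81 − (0.0592/2)·(−1.942) = +0.8675 V.
Then ΔG = −nFE = −2 × 96500 × +0.8675 J/mol = −167 kJ/mol.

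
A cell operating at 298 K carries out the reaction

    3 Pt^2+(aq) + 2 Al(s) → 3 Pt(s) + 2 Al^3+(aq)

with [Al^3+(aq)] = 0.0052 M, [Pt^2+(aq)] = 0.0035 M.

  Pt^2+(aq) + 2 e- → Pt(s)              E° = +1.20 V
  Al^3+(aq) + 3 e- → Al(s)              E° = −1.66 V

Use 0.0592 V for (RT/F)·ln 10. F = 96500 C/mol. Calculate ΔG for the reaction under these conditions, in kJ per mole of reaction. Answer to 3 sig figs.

With Pt²⁺/Pt reduced at the cathode, E°cell = +1.20 − (−1.66) = +2.86 V and n = 6.
Here Q = [Al^3+(aq)]^2 / [Pt^2+(aq)]^3 = 631 (log Q = 2.800), giving E = +2.86 − (0.0592/6)·(2.800) = +2.8324 V.
Then ΔG = −nFE = −6 × 96500 × +2.8324 J/mol = −1640 kJ/mol.

−1640 kJ/mol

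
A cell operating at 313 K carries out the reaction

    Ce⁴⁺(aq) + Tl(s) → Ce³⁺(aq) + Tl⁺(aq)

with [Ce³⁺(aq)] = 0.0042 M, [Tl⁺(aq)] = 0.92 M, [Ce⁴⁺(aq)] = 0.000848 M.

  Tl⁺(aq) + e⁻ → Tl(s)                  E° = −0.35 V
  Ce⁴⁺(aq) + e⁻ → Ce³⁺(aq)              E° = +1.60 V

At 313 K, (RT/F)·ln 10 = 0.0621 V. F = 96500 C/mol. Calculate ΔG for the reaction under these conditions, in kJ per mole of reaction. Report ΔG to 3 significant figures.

−184 kJ/mol

The standard cell potential is +1.60 − (−0.35) = +1.95 V, with n = 1 electron in the balanced equation.
Q = ([Ce³⁺(aq)]·[Tl⁺(aq)]) / [Ce⁴⁺(aq)] = 4.56, so log Q = 0.659 and E = +1.95 − (0.0621/1)(0.659) = +1.9091 V.
Then ΔG = −nFE = −1 × 96500 × +1.9091 J/mol = −184 kJ/mol.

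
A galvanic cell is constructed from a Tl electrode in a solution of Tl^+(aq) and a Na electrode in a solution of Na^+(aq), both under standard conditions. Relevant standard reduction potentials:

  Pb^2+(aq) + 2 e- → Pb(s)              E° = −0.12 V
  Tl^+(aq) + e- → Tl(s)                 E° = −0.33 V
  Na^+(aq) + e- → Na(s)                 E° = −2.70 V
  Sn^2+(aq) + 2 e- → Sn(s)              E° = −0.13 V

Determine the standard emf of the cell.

+2.37 V

Of the two couples in this cell, the one with the more positive reduction potential is reduced at the cathode: here that is Tl⁺/Tl (−0.33 V); Na⁺/Na (−2.70 V) is the anode.
E°cell = E°(cathode) − E°(anode) = −0.33 − (−2.70) = +2.37 V.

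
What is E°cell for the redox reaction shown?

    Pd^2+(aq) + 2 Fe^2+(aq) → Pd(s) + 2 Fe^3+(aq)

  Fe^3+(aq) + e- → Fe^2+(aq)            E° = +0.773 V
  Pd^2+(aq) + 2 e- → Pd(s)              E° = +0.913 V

In the reaction as written, Pd^2+(aq) is reduced (cathode) and Fe^3+(aq) is produced by oxidation at the anode.
E°cell = E°(cathode) − E°(anode) = +0.913 − (+0.773) = +0.140 V.

+0.140 V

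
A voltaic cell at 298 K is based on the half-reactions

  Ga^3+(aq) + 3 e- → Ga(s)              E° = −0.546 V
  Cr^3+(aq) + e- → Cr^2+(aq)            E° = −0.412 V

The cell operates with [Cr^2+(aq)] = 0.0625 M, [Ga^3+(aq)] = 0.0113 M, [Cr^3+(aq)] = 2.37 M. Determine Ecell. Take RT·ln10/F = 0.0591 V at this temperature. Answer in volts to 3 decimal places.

Since E°(Cr³⁺/Cr²⁺) > E°(Ga³⁺/Ga), Cr³⁺/Cr²⁺ serves as the cathode.
The standard potential is −0.412 − (−0.546) = +0.134 V and the balanced reaction transfers n = 3 electrons.
For the overall reaction 3 Cr^3+(aq) + Ga(s) → 3 Cr^2+(aq) + Ga^3+(aq), Q = ([Cr^2+(aq)]^3·[Ga^3+(aq)]) / [Cr^3+(aq)]^3 = 2.07×10^−7, giving log Q = −6.684.
Applying E = E° − (RT ln10/nF)·log Q gives +0.134 − (0.0591/3)(−6.684) = +0.266 V.

+0.266 V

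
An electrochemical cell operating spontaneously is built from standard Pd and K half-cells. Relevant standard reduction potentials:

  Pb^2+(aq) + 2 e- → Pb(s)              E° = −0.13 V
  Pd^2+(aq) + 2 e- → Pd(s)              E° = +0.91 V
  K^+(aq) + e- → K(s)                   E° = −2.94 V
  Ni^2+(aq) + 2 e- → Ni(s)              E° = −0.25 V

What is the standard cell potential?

The Pd²⁺/Pd couple has the higher E°, so Pd ion is reduced (cathode) and K is oxidized (anode).
E°cell = E°(cathode) − E°(anode) = +0.91 − (−2.94) = +3.85 V.

+3.85 V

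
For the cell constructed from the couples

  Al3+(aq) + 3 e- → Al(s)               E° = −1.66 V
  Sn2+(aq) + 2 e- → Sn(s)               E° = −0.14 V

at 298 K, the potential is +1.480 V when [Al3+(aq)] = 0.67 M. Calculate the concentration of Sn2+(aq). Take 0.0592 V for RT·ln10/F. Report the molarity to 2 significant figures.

0.034 M

With Sn²⁺/Sn at the cathode and Al³⁺/Al at the anode, E°cell = −0.14 − (−1.66) = +1.52 V (n = 6).
From the Nernst equation, log Q = n(E° − E)/0.0592 = 6·(+1.52 − (+1.480))/0.0592 = 4.054.
The balanced reaction is 3 Sn2+(aq) + 2 Al(s) → 3 Sn(s) + 2 Al3+(aq), so Q = [Al3+(aq)]^2 / [Sn2+(aq)]^3.
Substituting the known concentrations and solving, log [Sn2+(aq)] = −1.467 and [Sn2+(aq)] = 0.034 M.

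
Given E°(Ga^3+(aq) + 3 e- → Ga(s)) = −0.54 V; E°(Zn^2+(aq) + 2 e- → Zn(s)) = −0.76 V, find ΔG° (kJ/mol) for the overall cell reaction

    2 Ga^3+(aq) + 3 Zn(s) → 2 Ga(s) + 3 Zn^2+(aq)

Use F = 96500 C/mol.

−127 kJ/mol

In the reaction as written Ga^3+(aq) is reduced, so the Ga³⁺/Ga couple is the cathode and Zn²⁺/Zn is the anode.
E°cell = −0.54 − (−0.76) = +0.22 V; balancing electrons gives n = 6.
ΔG° = −nFE°cell = −(6)(96500)(+0.22) J/mol = −127 kJ/mol.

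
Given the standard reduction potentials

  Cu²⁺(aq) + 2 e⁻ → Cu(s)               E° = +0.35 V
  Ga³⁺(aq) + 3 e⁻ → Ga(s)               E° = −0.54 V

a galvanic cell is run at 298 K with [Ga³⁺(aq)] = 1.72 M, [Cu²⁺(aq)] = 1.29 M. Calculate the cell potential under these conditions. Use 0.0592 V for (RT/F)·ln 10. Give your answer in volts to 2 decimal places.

The Cu²⁺/Cu couple has the more positive E°, so it is the cathode; Ga³⁺/Ga is the anode.
E°cell = E°cat − E°an = +0.35 − (−0.54) = +0.89 V; n = 6.
Balancing gives 3 Cu²⁺(aq) + 2 Ga(s) → 3 Cu(s) + 2 Ga³⁺(aq); hence Q = [Ga³⁺(aq)]^2 / [Cu²⁺(aq)]^3 = 1.38 (log Q = 0.139).
E = E° − (0.0592/n)·log Q = +0.89 − (0.0592/6)(0.139) = +0.89 V.

+0.89 V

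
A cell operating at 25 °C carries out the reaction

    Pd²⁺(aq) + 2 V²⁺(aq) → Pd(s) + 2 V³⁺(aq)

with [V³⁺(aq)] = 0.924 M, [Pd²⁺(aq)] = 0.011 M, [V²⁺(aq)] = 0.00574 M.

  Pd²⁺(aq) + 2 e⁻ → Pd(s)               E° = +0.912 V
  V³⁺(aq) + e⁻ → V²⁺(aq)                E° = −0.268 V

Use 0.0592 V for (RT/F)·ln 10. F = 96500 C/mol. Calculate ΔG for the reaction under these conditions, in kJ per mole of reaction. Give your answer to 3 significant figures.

The standard cell potential is +0.912 − (−0.268) = +1.180 V, with n = 2 electrons in the balanced equation.
Q = [V³⁺(aq)]^2 / ([Pd²⁺(aq)]·[V²⁺(aq)]^2) = 2.36×10^6, so log Q = 6.372 and E = +1.180 − (0.0592/2)(6.372) = +0.9914 V.
Finally ΔG = −nFE = −(2)(96500 C/mol)(+0.9914 V) = −191 kJ/mol.

−191 kJ/mol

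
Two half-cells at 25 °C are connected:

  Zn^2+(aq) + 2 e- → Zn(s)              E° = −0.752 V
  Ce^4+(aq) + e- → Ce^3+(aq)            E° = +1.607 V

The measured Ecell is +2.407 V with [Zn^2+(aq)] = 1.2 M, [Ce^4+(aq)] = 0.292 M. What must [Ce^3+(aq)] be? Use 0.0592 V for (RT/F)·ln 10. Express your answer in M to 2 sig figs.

0.041 M

The Ce⁴⁺/Ce³⁺ couple has the larger reduction potential, so it is the cathode: E°cell = +1.607 − (−0.752) = +2.359 V and n = 2.
From the Nernst equation, log Q = n(E° − E)/0.0592 = 2·(+2.359 − (+2.407))/0.0592 = −1.622.
The balanced reaction is 2 Ce^4+(aq) + Zn(s) → 2 Ce^3+(aq) + Zn^2+(aq), so Q = ([Ce^3+(aq)]^2·[Zn^2+(aq)]) / [Ce^4+(aq)]^2.
Isolating [Ce^3+(aq)] in Q = 10^{−1.622} yields log [Ce^3+(aq)] = −1.385, i.e. 0.041 M.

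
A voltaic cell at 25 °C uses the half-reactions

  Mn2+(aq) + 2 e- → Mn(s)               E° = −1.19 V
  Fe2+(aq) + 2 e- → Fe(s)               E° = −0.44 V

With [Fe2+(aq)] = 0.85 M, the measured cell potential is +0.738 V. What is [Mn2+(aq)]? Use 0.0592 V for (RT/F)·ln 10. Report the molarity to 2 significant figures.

2.2 M

The Fe²⁺/Fe couple has the larger reduction potential, so it is the cathode: E°cell = −0.44 − (−1.19) = +0.75 V and n = 2.
From the Nernst equation, log Q = n(E° − E)/0.0592 = 2·(+0.75 − (+0.738))/0.0592 = 0.405.
For Fe2+(aq) + Mn(s) → Fe(s) + Mn2+(aq), the reaction quotient is Q = [Mn2+(aq)] / [Fe2+(aq)].
Solving for the unknown gives log [Mn2+(aq)] = 0.334, so [Mn2+(aq)] ≈ 2.2 M.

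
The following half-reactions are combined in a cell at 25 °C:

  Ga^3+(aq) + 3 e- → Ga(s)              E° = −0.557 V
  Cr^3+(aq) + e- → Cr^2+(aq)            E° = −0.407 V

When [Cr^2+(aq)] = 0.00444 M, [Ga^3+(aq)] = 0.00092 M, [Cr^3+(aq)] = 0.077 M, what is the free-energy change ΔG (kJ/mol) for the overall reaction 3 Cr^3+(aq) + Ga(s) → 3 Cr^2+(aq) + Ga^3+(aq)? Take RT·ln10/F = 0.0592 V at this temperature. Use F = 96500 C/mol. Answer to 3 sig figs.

−82.0 kJ/mol

E°cell = −0.407 − (−0.557) = +0.150 V; the balanced reaction transfers n = 3 electrons.
Here Q = ([Cr^2+(aq)]^3·[Ga^3+(aq)]) / [Cr^3+(aq)]^3 = 1.76×10^−7 (log Q = −6.754), giving E = +0.150 − (0.0592/3)·(−6.754) = +0.2833 V.
Then ΔG = −nFE = −3 × 96500 × +0.2833 J/mol = −82.0 kJ/mol.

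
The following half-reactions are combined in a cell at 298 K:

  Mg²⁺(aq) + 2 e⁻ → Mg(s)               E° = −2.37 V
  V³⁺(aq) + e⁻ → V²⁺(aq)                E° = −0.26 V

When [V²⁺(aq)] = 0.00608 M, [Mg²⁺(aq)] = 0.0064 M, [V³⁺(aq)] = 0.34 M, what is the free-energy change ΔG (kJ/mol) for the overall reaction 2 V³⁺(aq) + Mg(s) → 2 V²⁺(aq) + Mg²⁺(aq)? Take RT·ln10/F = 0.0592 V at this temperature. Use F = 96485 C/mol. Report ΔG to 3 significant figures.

−440 kJ/mol

The standard cell potential is −0.26 − (−2.37) = +2.11 V, with n = 2 electrons in the balanced equation.
Here Q = ([V²⁺(aq)]^2·[Mg²⁺(aq)]) / [V³⁺(aq)]^2 = 2.05×10^−6 (log Q = −5.689), giving E = +2.11 − (0.0592/2)·(−5.689) = +2.2784 V.
Then ΔG = −nFE = −2 × 96485 × +2.2784 J/mol = −440 kJ/mol.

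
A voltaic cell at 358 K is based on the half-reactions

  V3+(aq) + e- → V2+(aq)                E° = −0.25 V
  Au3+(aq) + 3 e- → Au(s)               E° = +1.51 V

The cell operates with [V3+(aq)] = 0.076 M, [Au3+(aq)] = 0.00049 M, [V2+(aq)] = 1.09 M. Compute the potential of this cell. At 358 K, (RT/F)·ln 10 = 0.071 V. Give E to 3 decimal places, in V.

The Au³⁺/Au couple has the more positive E°, so it is the cathode; V³⁺/V²⁺ is the anode.
E°cell = +1.51 − (−0.25) = +1.76 V, with n = 3 electrons transferred.
For the overall reaction Au3+(aq) + 3 V2+(aq) → Au(s) + 3 V3+(aq), Q = [V3+(aq)]^3 / ([Au3+(aq)]·[V2+(aq)]^3) = 0.692, giving log Q = −0.160.
By the Nernst equation, E = +1.76 − (0.071/3)·(−0.160) = +1.764 V.

+1.764 V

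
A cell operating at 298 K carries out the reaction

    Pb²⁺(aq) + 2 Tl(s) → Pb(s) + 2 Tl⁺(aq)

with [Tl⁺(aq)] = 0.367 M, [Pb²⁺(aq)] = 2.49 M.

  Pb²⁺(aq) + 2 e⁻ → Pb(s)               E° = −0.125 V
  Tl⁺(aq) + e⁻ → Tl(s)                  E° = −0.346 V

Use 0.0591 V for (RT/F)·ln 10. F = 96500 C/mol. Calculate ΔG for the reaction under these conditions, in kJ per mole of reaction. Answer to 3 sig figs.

With Pb²⁺/Pb reduced at the cathode, E°cell = −0.125 − (−0.346) = +0.221 V and n = 2.
The reaction quotient is [Tl⁺(aq)]^2 / [Pb²⁺(aq)] = 0.0541; by Nernst, E = +0.221 − (0.0591/2)(−1.267) = +0.2584 V.
ΔG = −nFE = −(2)(96500)(+0.2584) J/mol = −49.9 kJ/mol.

−49.9 kJ/mol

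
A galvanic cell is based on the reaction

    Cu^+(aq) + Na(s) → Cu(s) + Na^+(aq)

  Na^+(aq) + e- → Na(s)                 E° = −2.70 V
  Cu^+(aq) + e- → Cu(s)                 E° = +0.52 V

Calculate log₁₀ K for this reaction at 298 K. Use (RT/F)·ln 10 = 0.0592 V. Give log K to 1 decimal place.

The Cu⁺/Cu couple is reduced (cathode); E°cell = +0.52 − (−2.70) = +3.22 V with n = 1.
At equilibrium E = 0, so log K = nE°cell / 0.0592 = (1)(+3.22) / 0.0592 = 54.4.

log K = 54.4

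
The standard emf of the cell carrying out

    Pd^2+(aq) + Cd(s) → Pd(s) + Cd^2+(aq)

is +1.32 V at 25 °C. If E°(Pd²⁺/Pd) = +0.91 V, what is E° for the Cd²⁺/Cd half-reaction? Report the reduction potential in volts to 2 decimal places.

−0.41 V

In the reaction as written the Pd²⁺/Pd couple is reduced (cathode) and Cd²⁺/Cd is oxidized (anode), so E°cell = E°(Pd²⁺/Pd) − E°(Cd²⁺/Cd).
E°(Cd²⁺/Cd) = E°(cathode) − E°cell = +0.91 − (+1.32) = −0.41 V.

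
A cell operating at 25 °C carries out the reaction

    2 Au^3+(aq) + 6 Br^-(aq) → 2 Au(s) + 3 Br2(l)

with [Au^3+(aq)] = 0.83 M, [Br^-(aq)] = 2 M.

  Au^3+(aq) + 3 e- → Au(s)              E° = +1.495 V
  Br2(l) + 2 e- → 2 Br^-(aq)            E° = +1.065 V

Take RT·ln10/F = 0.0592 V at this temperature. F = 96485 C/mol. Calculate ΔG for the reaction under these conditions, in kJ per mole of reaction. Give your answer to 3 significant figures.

E°cell = +1.495 − (+1.065) = +0.430 V; the balanced reaction transfers n = 6 electrons.
The reaction quotient is 1 / ([Au^3+(aq)]^2·[Br^-(aq)]^6) = 0.0227; by Nernst, E = +0.430 − (0.0592/6)(−1.644) = +0.4462 V.
ΔG = −nFE = −(6)(96485)(+0.4462) J/mol = −258 kJ/mol.

−258 kJ/mol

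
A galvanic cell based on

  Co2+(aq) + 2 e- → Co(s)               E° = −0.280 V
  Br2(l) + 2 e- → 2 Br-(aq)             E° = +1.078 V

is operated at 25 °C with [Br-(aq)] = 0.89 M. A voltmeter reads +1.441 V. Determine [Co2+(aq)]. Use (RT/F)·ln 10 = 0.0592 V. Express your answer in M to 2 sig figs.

0.0020 M

With Br₂/Br⁻ at the cathode and Co²⁺/Co at the anode, E°cell = +1.078 − (−0.280) = +1.358 V (n = 2).
Since E = E° − (0.0592/n)·log Q, log Q = n(E° − E)/0.0592 = −2.804.
Balancing electrons gives Br2(l) + Co(s) → 2 Br-(aq) + Co2+(aq); thus Q = [Br-(aq)]^2·[Co2+(aq)].
Substituting the known concentrations and solving, log [Co2+(aq)] = −2.703 and [Co2+(aq)] = 0.0020 M.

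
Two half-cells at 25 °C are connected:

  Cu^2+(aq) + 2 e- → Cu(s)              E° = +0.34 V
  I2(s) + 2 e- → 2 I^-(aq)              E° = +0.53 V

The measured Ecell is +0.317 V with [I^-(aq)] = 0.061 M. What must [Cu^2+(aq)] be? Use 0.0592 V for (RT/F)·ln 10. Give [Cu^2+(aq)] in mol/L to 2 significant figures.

I₂/I⁻ is the cathode (higher E°); E°cell = +0.53 − (+0.34) = +0.19 V with n = 2.
Rearranging E = E° − (0.0592/n)·log Q gives log Q = 2(+0.19 − (+0.317))/0.0592 = −4.291.
For I2(s) + Cu(s) → 2 I^-(aq) + Cu^2+(aq), the reaction quotient is Q = [I^-(aq)]^2·[Cu^2+(aq)].
Substituting the known concentrations and solving, log [Cu^2+(aq)] = −1.862 and [Cu^2+(aq)] = 0.014 M.

0.014 M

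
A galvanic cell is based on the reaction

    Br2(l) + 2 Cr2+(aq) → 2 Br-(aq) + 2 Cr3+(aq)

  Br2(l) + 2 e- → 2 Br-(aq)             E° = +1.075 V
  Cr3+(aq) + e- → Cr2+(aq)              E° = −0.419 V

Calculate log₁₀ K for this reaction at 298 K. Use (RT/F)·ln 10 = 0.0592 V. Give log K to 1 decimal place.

log K = 50.5

The Br₂/Br⁻ couple is reduced (cathode); E°cell = +1.075 − (−0.419) = +1.494 V with n = 2.
At equilibrium E = 0, so log K = nE°cell / 0.0592 = (2)(+1.494) / 0.0592 = 50.5.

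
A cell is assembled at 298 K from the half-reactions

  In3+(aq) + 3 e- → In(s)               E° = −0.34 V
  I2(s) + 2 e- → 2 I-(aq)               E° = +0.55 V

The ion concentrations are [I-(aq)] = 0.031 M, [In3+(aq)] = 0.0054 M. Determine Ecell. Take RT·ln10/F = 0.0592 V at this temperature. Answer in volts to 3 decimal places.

Since E°(I₂/I⁻) > E°(In³⁺/In), I₂/I⁻ serves as the cathode.
E°cell = E°cat − E°an = +0.55 − (−0.34) = +0.89 V; n = 6.
The balanced reaction is 3 I2(s) + 2 In(s) → 6 I-(aq) + 2 In3+(aq), so Q = [I-(aq)]^6·[In3+(aq)]^2 = 2.59×10^−14 and log Q = −13.587.
E = E° − (0.0592/n)·log Q = +0.89 − (0.0592/6)(−13.587) = +1.024 V.

+1.024 V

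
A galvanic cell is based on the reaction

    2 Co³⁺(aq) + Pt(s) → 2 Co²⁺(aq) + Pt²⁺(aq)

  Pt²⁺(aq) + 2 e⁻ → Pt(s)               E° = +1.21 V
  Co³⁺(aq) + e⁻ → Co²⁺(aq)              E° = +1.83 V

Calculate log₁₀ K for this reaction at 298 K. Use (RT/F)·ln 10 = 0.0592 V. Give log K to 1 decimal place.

The Co³⁺/Co²⁺ couple is reduced (cathode); E°cell = +1.83 − (+1.21) = +0.62 V with n = 2.
At equilibrium E = 0, so log K = nE°cell / 0.0592 = (2)(+0.62) / 0.0592 = 20.9.

log K = 20.9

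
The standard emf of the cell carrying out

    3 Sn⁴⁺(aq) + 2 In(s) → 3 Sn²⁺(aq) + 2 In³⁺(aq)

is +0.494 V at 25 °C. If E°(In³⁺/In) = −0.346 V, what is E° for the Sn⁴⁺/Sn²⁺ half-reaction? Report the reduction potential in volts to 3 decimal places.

In the reaction as written the Sn⁴⁺/Sn²⁺ couple is reduced (cathode) and In³⁺/In is oxidized (anode), so E°cell = E°(Sn⁴⁺/Sn²⁺) − E°(In³⁺/In).
E°(Sn⁴⁺/Sn²⁺) = E°cell + E°(anode) = +0.494 + (−0.346) = +0.148 V.

+0.148 V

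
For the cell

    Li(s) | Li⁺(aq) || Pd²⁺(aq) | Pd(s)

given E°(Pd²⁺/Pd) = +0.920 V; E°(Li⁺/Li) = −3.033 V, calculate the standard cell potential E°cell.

+3.953 V

By convention the left-hand electrode in cell notation is the anode (oxidation) and the right-hand electrode is the cathode (reduction).
E°cell = E°(right) − E°(left) = +0.920 − (−3.033) = +3.953 V.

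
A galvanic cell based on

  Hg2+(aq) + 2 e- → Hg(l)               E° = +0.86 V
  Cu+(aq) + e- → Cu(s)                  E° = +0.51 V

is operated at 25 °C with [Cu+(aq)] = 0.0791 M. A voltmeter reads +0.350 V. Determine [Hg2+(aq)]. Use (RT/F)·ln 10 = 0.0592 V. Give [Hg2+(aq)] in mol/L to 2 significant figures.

0.0063 M

With Hg²⁺/Hg at the cathode and Cu⁺/Cu at the anode, E°cell = +0.86 − (+0.51) = +0.35 V (n = 2).
From the Nernst equation, log Q = n(E° − E)/0.0592 = 2·(+0.35 − (+0.350))/0.0592 = 0.000.
The balanced reaction is Hg2+(aq) + 2 Cu(s) → Hg(l) + 2 Cu+(aq), so Q = [Cu+(aq)]^2 / [Hg2+(aq)].
Isolating [Hg2+(aq)] in Q = 10^{0.000} yields log [Hg2+(aq)] = −2.204, i.e. 0.0063 M.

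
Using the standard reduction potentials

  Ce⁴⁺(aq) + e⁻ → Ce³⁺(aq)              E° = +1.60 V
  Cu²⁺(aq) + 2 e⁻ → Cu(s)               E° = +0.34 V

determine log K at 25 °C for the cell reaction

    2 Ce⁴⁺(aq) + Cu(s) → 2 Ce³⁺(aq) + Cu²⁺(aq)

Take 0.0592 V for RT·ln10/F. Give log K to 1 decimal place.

The Ce⁴⁺/Ce³⁺ couple is reduced (cathode); E°cell = +1.60 − (+0.34) = +1.26 V with n = 2.
At equilibrium E = 0, so log K = nE°cell / 0.0592 = (2)(+1.26) / 0.0592 = 42.6.

log K = 42.6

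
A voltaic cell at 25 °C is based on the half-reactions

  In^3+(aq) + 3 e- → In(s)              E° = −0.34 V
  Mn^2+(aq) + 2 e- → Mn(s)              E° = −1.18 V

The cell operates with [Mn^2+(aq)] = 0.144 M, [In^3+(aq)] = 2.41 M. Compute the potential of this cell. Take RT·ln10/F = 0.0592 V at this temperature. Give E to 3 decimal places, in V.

Since E°(In³⁺/In) > E°(Mn²⁺/Mn), In³⁺/In serves as the cathode.
E°cell = E°cat − E°an = −0.34 − (−1.18) = +0.84 V; n = 6.
The balanced reaction is 2 In^3+(aq) + 3 Mn(s) → 2 In(s) + 3 Mn^2+(aq), so Q = [Mn^2+(aq)]^3 / [In^3+(aq)]^2 = 0.000514 and log Q = −3.289.
By the Nernst equation, E = +0.84 − (0.0592/6)·(−3.289) = +0.872 V.

+0.872 V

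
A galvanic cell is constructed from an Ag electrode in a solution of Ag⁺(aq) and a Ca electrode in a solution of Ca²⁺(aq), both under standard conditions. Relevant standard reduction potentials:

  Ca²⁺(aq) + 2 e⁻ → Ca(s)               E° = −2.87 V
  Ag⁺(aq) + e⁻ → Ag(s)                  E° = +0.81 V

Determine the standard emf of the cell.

+3.68 V

Of the two couples in this cell, the one with the more positive reduction potential is reduced at the cathode: here that is Ag⁺/Ag (+0.81 V); Ca²⁺/Ca (−2.87 V) is the anode.
E°cell = E°(cathode) − E°(anode) = +0.81 − (−2.87) = +3.68 V.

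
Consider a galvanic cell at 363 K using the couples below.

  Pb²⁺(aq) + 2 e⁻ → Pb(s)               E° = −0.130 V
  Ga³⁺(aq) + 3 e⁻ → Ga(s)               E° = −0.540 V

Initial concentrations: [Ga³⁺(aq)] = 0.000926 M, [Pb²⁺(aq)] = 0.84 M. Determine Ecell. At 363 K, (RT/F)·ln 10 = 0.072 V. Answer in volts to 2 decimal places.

+0.48 V

Since E°(Pb²⁺/Pb) > E°(Ga³⁺/Ga), Pb²⁺/Pb serves as the cathode.
E°cell = −0.130 − (−0.540) = +0.410 V, with n = 6 electrons transferred.
For the overall reaction 3 Pb²⁺(aq) + 2 Ga(s) → 3 Pb(s) + 2 Ga³⁺(aq), Q = [Ga³⁺(aq)]^2 / [Pb²⁺(aq)]^3 = 1.45×10^−6, giving log Q = −5.840.
By the Nernst equation, E = +0.410 − (0.072/6)·(−5.840) = +0.48 V.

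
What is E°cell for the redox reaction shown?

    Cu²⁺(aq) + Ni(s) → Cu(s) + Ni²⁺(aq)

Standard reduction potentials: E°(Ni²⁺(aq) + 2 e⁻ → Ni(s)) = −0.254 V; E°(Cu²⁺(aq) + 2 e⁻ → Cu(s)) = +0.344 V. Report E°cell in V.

Cu²⁺(aq) gains electrons, so the Cu²⁺/Cu couple is the cathode; the Ni²⁺/Ni couple is the anode.
E°cell = E°(cathode) − E°(anode) = +0.344 − (−0.254) = +0.598 V.
The positive value indicates the reaction is spontaneous as written.

+0.598 V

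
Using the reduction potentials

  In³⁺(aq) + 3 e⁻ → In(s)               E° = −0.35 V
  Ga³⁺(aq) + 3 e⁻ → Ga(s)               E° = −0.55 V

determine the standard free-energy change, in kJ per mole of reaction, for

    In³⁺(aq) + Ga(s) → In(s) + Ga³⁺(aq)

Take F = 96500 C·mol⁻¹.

In the reaction as written In³⁺(aq) is reduced, so the In³⁺/In couple is the cathode and Ga³⁺/Ga is the anode.
E°cell = −0.35 − (−0.55) = +0.20 V; balancing electrons gives n = 3.
ΔG° = −nFE°cell = −(3)(96500)(+0.20) J/mol = −57.9 kJ/mol.

−57.9 kJ/mol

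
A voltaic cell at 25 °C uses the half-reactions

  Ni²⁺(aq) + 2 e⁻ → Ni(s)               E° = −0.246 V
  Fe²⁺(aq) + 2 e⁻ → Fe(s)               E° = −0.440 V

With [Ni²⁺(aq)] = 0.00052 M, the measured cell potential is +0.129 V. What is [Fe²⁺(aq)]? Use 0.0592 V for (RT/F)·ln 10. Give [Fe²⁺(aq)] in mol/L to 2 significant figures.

0.082 M

With Ni²⁺/Ni at the cathode and Fe²⁺/Fe at the anode, E°cell = −0.246 − (−0.440) = +0.194 V (n = 2).
Since E = E° − (0.0592/n)·log Q, log Q = n(E° − E)/0.0592 = 2.196.
Balancing electrons gives Ni²⁺(aq) + Fe(s) → Ni(s) + Fe²⁺(aq); thus Q = [Fe²⁺(aq)] / [Ni²⁺(aq)].
Substituting the known concentrations and solving, log [Fe²⁺(aq)] = −1.088 and [Fe²⁺(aq)] = 0.082 M.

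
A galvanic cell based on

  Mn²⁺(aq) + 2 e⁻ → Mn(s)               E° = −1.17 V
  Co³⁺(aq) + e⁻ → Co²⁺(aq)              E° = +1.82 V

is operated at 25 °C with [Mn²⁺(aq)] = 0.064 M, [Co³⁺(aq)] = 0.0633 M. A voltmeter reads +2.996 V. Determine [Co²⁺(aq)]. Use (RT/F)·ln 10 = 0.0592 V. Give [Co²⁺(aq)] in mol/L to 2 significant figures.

0.20 M

Co³⁺/Co²⁺ is the cathode (higher E°); E°cell = +1.82 − (−1.17) = +2.99 V with n = 2.
From the Nernst equation, log Q = n(E° − E)/0.0592 = 2·(+2.99 − (+2.996))/0.0592 = −0.203.
Balancing electrons gives 2 Co³⁺(aq) + Mn(s) → 2 Co²⁺(aq) + Mn²⁺(aq); thus Q = ([Co²⁺(aq)]^2·[Mn²⁺(aq)]) / [Co³⁺(aq)]^2.
Isolating [Co²⁺(aq)] in Q = 10^{−0.203} yields log [Co²⁺(aq)] = −0.703, i.e. 0.20 M.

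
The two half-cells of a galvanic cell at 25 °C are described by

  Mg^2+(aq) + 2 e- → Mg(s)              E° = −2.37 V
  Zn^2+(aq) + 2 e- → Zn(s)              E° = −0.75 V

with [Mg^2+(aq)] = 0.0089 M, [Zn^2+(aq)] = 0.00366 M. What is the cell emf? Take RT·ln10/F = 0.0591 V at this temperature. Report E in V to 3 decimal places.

Since E°(Zn²⁺/Zn) > E°(Mg²⁺/Mg), Zn²⁺/Zn serves as the cathode.
E°cell = E°cat − E°an = −0.75 − (−2.37) = +1.62 V; n = 2.
Balancing gives Zn^2+(aq) + Mg(s) → Zn(s) + Mg^2+(aq); hence Q = [Mg^2+(aq)] / [Zn^2+(aq)] = 2.43 (log Q = 0.386).
Applying E = E° − (RT ln10/nF)·log Q gives +1.62 − (0.0591/2)(0.386) = +1.609 V.

+1.609 V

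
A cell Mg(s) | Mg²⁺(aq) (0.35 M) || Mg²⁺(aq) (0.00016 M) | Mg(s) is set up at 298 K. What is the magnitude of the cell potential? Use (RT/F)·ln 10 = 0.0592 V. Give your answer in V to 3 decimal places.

0.099 V

For a concentration cell E°cell = 0, since both electrodes use the same couple.
The compartment with the higher Mg²⁺(aq) concentration (0.35 M) acts as the cathode; ions are reduced there and produced at the dilute (0.00016 M) anode.
With n = 2, Ecell = −(0.0592/2)·log([dilute]/[conc]) = −(0.0592/2)·log(0.00016/0.35) = +0.099 V.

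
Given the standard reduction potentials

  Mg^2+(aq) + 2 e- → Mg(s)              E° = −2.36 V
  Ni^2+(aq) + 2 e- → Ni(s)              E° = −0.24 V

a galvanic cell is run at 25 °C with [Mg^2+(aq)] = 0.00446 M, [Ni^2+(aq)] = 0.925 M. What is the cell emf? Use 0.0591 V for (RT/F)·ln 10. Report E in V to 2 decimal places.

Ni²⁺/Ni is reduced (cathode, E° = −0.24 V) and Mg²⁺/Mg is oxidized (anode).
E°cell = −0.24 − (−2.36) = +2.12 V, with n = 2 electrons transferred.
The balanced reaction is Ni^2+(aq) + Mg(s) → Ni(s) + Mg^2+(aq), so Q = [Mg^2+(aq)] / [Ni^2+(aq)] = 0.00482 and log Q = −2.317.
By the Nernst equation, E = +2.12 − (0.0591/2)·(−2.317) = +2.19 V.

+2.19 V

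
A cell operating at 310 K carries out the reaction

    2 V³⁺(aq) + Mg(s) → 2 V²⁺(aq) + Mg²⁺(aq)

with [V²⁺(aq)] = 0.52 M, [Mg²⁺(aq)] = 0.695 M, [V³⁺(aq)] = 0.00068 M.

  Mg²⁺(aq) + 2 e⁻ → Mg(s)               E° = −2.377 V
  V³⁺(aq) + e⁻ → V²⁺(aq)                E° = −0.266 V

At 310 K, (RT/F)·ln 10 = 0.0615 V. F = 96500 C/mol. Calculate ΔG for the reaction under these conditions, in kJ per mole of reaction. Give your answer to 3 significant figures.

E°cell = −0.266 − (−2.377) = +2.111 V; the balanced reaction transfers n = 2 electrons.
Here Q = ([V²⁺(aq)]^2·[Mg²⁺(aq)]) / [V³⁺(aq)]^2 = 4.06×10^5 (log Q = 5.609), giving E = +2.111 − (0.0615/2)·(5.609) = +1.9385 V.
Finally ΔG = −nFE = −(2)(96500 C/mol)(+1.9385 V) = −374 kJ/mol.

−374 kJ/mol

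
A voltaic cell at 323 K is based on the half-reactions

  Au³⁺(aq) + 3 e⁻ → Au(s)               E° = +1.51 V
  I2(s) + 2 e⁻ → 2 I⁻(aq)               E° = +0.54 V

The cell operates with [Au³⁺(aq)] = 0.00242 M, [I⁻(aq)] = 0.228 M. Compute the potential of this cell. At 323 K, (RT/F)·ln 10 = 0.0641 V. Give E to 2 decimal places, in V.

+0.87 V

Since E°(Au³⁺/Au) > E°(I₂/I⁻), Au³⁺/Au serves as the cathode.
E°cell = E°cat − E°an = +1.51 − (+0.54) = +0.97 V; n = 6.
The balanced reaction is 2 Au³⁺(aq) + 6 I⁻(aq) → 2 Au(s) + 3 I2(s), so Q = 1 / ([Au³⁺(aq)]^2·[I⁻(aq)]^6) = 1.22×10^9 and log Q = 9.085.
By the Nernst equation, E = +0.97 − (0.0641/6)·(9.085) = +0.87 V.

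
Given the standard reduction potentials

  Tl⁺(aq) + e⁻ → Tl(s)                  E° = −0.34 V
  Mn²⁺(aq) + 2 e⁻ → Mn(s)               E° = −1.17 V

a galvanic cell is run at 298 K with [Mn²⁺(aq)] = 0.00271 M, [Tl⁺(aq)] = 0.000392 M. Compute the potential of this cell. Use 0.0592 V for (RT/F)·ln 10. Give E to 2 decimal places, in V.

+0.70 V

The Tl⁺/Tl couple has the more positive E°, so it is the cathode; Mn²⁺/Mn is the anode.
The standard potential is −0.34 − (−1.17) = +0.83 V and the balanced reaction transfers n = 2 electrons.
The balanced reaction is 2 Tl⁺(aq) + Mn(s) → 2 Tl(s) + Mn²⁺(aq), so Q = [Mn²⁺(aq)] / [Tl⁺(aq)]^2 = 1.76×10^4 and log Q = 4.246.
By the Nernst equation, E = +0.83 − (0.0592/2)·(4.246) = +0.70 V.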